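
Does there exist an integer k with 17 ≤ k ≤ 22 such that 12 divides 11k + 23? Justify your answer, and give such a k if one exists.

The values of 11k + 23 for k = 17, 18, …, 22 are 210, 221, 232, 243, 254, 265; reduced mod 12 these are 6, 5, 4, 3, 2, 1.
The residue 0 does not occur, so no k in [17, 22] makes 11k + 23 a multiple of 12.

No, no such integer k in that range exists.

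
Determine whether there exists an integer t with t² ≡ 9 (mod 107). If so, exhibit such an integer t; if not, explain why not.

t = 3

Take t = 3. Then 3² = 9, and since 0 ≤ 9 < 107 this is already reduced: 3² ≡ 9 (mod 107).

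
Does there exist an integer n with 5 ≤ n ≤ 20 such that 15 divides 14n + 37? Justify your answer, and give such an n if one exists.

n = 7

Scanning upward from n = 5 gives 107, 121, none divisible by 15. n = 7 works, since 14·7 + 37 = 135 = 9·15.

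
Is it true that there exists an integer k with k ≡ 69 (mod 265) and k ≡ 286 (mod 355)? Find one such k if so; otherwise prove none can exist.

No such integer exists.

gcd(265, 355) = 5. If k ≡ 69 (mod 265) and k ≡ 286 (mod 355), then k ≡ 69 (mod 5) and k ≡ 286 (mod 5).
These are incompatible: 69 − 286 = -217 is not divisible by 5.
So no integer satisfies both congruences.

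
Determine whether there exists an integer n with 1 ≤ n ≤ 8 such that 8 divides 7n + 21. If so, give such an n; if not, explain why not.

For n = 1, 2, 3, 4 the values 28, 35, 42, 49 are not multiples of 8. n = 5 works, since 7·5 + 21 = 56 = 7·8.

n = 5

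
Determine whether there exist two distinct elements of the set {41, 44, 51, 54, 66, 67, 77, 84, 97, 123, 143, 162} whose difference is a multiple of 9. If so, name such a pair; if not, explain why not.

Reduce each element mod 9: 41↦5, 44↦8, 51↦6, 54↦0, 66↦3, 67↦4, 77↦5, 84↦3, 97↦7, 123↦6, 143↦8, 162↦0. The residue 5 repeats (at 41 and 77), and 77 − 41 = 36 = 4·9.

41 and 77 are such a pair.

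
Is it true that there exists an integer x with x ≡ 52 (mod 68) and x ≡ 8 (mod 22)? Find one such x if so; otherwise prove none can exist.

gcd(68, 22) = 2. A simultaneous solution exists iff 52 ≡ 8 (mod 2); here 52 mod 2 = 0 = 8 mod 2, so it does.
In fact x = 52 itself already satisfies 52 mod 22 = 8.
Indeed 52 ≡ 52 (mod 68) and 52 ≡ 8 (mod 22).

x = 52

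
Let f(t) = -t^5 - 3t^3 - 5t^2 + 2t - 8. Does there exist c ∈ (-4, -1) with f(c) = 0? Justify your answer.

Such a root exists.

f(-4) = 1120 and f(-1) = -11, which have opposite signs.
Since f is a polynomial it is continuous on [-4, -1].
So by the Intermediate Value Theorem there is a c strictly between -4 and -1 with f(c) = 0.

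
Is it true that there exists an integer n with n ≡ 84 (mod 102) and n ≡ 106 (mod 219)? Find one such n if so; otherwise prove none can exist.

Both moduli are multiples of 3 = gcd(102, 219), so any solution would satisfy n ≡ 84 and n ≡ 106 modulo 3 simultaneously.
But 84 mod 3 = 0 while 106 mod 3 = 1, a contradiction.
Therefore no such n exists.

There is no such integer.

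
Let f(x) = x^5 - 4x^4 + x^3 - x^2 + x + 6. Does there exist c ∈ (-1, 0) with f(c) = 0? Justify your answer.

f(-1) = -2 and f(0) = 6, which have opposite signs.
As a polynomial, f is continuous on every closed interval.
By the Intermediate Value Theorem, f takes the value 0 somewhere in the open interval.

Yes, f has a root in the interval.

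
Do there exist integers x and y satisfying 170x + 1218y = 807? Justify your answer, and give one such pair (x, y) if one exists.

No, no such integers exist.

Any value of 170x + 1218y is a multiple of gcd(170, 1218) = 2.
But 807 = 2·403 + 1, so 2 ∤ 807.
Hence no integers x, y satisfy the equation.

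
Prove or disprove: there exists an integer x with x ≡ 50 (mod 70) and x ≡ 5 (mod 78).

No such integer exists.

Both moduli are multiples of 2 = gcd(70, 78), so any solution would satisfy x ≡ 50 and x ≡ 5 modulo 2 simultaneously.
But 50 mod 2 = 0 while 5 mod 2 = 1, a contradiction.
So no integer satisfies both congruences.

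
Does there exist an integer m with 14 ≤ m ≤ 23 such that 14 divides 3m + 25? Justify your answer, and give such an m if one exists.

m = 15

At m = 15 we get 3·15 + 25 = 70, and 70 = 14·5.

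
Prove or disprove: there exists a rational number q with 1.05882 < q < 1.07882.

Scale by 13: the interval becomes (13.76466, 14.02466), which contains the integer 14.
Hence 14/13 is a rational number with 1.05882 < 14/13 < 1.07882.

q = 14/13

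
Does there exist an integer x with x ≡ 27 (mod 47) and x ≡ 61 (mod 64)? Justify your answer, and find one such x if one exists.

x = 2941

The moduli 47 and 64 are coprime, so by the Chinese Remainder Theorem a unique solution modulo 3008 exists.
Write x = 27 + 47t and require 27 + 47t ≡ 61 (mod 64), i.e. 47t ≡ 34 (mod 64).
Since 47·15 = 705 = 11·64 + 1, the inverse of 47 mod 64 is 15.
Therefore t ≡ 15·34 = 510 ≡ 62 (mod 64).
With t = 62: x = 27 + 47·62 = 2941.
Verify: 2941 = 62·47 + 27 and 2941 = 45·64 + 61. ✓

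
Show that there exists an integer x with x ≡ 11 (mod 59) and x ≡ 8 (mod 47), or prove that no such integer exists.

x = 2076

The moduli 59 and 47 are coprime, so by the Chinese Remainder Theorem a unique solution modulo 2773 exists.
Any solution of the first congruence is x = 11 + 59t; substituting into the second, 59t ≡ 8 − 11 ≡ 44 (mod 47).
59 ≡ 12 (mod 47), so this reads 12t ≡ 44 (mod 47). Note 12·4 = 48 ≡ 1 (mod 47) (as 48 − 1 = 1·47), so 12⁻¹ ≡ 4.
Multiplying by 4: t ≡ 4·44 = 176 ≡ 35 (mod 47).
With t = 35: x = 11 + 59·35 = 2076.
Verify: 2076 = 35·59 + 11 and 2076 = 44·47 + 8. ✓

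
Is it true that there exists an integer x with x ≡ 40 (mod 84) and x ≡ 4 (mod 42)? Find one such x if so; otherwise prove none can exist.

No, no such integer exists.

gcd(84, 42) = 42. If x ≡ 40 (mod 84) and x ≡ 4 (mod 42), then x ≡ 40 (mod 42) and x ≡ 4 (mod 42).
However 40 ≡ 40 and 4 ≡ 4 (mod 42), and 40 ≠ 4.
Hence the system has no solution.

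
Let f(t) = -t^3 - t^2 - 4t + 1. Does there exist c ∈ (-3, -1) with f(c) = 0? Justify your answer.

f(-3) = 31 and f(-1) = 5, both positive.
f'(t) = -3t^2 - 2t - 4 has discriminant (-2)² − 4·(-3)·(-4) = -44 < 0, so f' has no real roots and is negative for every real t.
So f is strictly decreasing; between -3 and -1 its values lie between f(-3) = 31 and f(-1) = 5, all positive. Therefore f has no root in (-3, -1).

No.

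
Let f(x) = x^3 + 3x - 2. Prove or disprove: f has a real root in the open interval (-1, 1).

f(-1) = -6 and f(1) = 2, which have opposite signs.
As a polynomial, f is continuous on every closed interval.
By the Intermediate Value Theorem f must vanish at some point of (-1, 1).

Yes, f has a root in the interval.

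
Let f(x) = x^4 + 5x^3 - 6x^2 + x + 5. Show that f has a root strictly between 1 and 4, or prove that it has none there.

The endpoint values f(1) = 6 and f(4) = 489 are both positive. Claim: f(x) > 0 for every x in (1, 4).
Shift to the endpoint 1: with x = 1 + u (0 < u < 3), one computes f(1 + u) = u^4 + 9u^3 + 15u^2 + 8u + 6.
All 5 nonzero coefficients of this polynomial in u are positive; hence for u > 0 the value is a sum of positive terms (the constant 6 among them).
Therefore f(x) > 0 throughout (1, 4), and f has no zero there.

No such root exists.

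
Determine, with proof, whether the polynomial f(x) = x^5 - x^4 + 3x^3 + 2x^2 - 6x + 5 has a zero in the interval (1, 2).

No such root exists.

The endpoint values f(1) = 4 and f(2) = 41 are both positive. Claim: f(x) > 0 for every x in (1, 2).
Substitute x = 1 + u, where 0 < u < 1 on the interval. Expanding, f(1 + u) = u^5 + 4u^4 + 9u^3 + 15u^2 + 8u + 4.
All 6 nonzero coefficients of this polynomial in u are positive; hence for u > 0 the value is a sum of positive terms (the constant 4 among them).
So f is strictly positive on (1, 2); no root exists in the interval.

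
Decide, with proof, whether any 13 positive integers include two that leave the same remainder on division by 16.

Try 13 consecutive integers, 4, 5, …, 16. Their remainders mod 16 are 4, 5, 6, 7, 8, 9, 10, 11, 12, 13, 14, 15, 0 — pairwise different, as any 13 ≤ 16 consecutive integers have distinct residues.
Hence this collection has no pair with equal remainders mod 16, disproving the claim.

No, the set {4, 5, 6, 7, 8, 9, 10, 11, 12, 13, 14, 15, 16} is a counterexample.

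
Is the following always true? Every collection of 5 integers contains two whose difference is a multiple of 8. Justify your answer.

Take the 5 consecutive integers 28, 29, …, 32: their residues mod 8 are all distinct because 5 ≤ 8.
Any two of them differ by at most 4 < 8 and by at least 1, so no difference is a multiple of 8.

No; for instance {28, 29, 30, 31, 32} is a counterexample.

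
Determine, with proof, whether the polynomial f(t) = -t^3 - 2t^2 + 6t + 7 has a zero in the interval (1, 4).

Such a root exists.

f(1) = 10 and f(4) = -65, which have opposite signs.
f is continuous everywhere (it is a polynomial), in particular on [1, 4].
By the Intermediate Value Theorem f must vanish at some point of (1, 4).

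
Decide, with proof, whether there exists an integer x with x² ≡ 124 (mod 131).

131 is prime, so by Euler's criterion 124 is a square mod 131 iff 124^((131−1)/2) = 124^65 ≡ 1 (mod 131).
Repeated squaring mod 131: 124^2 = 15376 ≡ 49; 124^4 ≡ 49² = 2401 ≡ 43; 124^8 ≡ 43² = 1849 ≡ 15; 124^16 ≡ 15² = 225 ≡ 94; 124^32 ≡ 94² = 8836 ≡ 59; 124^64 ≡ 59² = 3481 ≡ 75.
Since 65 = 64 + 1, 124^65 ≡ 75 · 124; multiplying out mod 131: 75·124 = 9300 ≡ 130. Thus 124^65 ≡ 130 ≡ −1 (mod 131).
By Euler's criterion 124 is a quadratic non-residue mod 131: no x satisfies x² ≡ 124 (mod 131).

No, no such integer exists.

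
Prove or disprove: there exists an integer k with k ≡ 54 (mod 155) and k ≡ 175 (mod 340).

Both moduli are multiples of 5 = gcd(155, 340), so any solution would satisfy k ≡ 54 and k ≡ 175 modulo 5 simultaneously.
However 54 ≡ 4 and 175 ≡ 0 (mod 5), and 4 ≠ 0.
Hence the system has no solution.

There is no such integer.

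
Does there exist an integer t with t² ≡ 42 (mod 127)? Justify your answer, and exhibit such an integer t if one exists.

t = 13

Take t = 13. Then 13² = 169 = 1·127 + 42, so 13² ≡ 42 (mod 127).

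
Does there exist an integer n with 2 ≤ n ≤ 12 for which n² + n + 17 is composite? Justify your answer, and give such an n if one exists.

No, no such integer n in that range exists.

The values for n = 2, 3, …, 12 are 23, 29, 37, 47, 59, 73, 89, 107, 127, 149, 173, and each of these is prime.
So no value in the range makes the expression composite.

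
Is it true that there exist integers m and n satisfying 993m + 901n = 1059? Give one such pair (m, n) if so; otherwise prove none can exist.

m = 178, n = -195

Since gcd(993, 901) = 1, every integer is an integer combination of 993 and 901.
Euclidean algorithm: 993 = 1·901 + 92, 901 = 9·92 + 73, 92 = 1·73 + 19, 73 = 3·19 + 16, 19 = 1·16 + 3, 16 = 5·3 + 1, 3 = 3·1 + 0.
Back-substituting, 1 = 16 − 5·3 = 16 − 5·(19 − 1·16) = −5·19 + 6·16 = −5·19 + 6·(73 − 3·19) = 6·73 − 23·19 = 6·73 − 23·(92 − 1·73) = −23·92 + 29·73 = −23·92 + 29·(901 − 9·92) = 29·901 − 284·92 = 29·901 − 284·(993 − 1·901) = −284·993 + 313·901; that is, 993·(-284) + 901·313 = 1.
Scaling by 1059 gives the particular solution (m, n) = (-300756, 331467).
Adding 334·901 to m and subtracting 334·993 from n gives the tidier solution (178, -195).
Check: 993·178 + 901·(-195) = 176754 − 175695 = 1059. ✓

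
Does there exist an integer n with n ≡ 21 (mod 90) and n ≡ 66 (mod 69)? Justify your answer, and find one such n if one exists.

The moduli are not coprime: gcd(90, 69) = 3. Compatibility requires 3 ∣ (66 − 21) = 45, which holds, so solutions exist.
Write n = 21 + 90t. Then 90t ≡ 66 − 21 ≡ 45 (mod 69); dividing through by 3 gives 30t ≡ 15 (mod 23).
30 ≡ 7 (mod 23), so this reads 7t ≡ 15 (mod 23). Note 7·10 = 70 ≡ 1 (mod 23) (as 70 − 1 = 3·23), so 7⁻¹ ≡ 10.
Multiplying by 10: t ≡ 10·15 = 150 ≡ 12 (mod 23).
Then n = 21 + 90·12 = 1101.
Indeed 1101 ≡ 21 (mod 90) and 1101 ≡ 66 (mod 69).

n = 1101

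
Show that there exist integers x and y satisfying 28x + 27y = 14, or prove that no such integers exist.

Since gcd(28, 27) = 1, every integer is an integer combination of 28 and 27.
Euclidean algorithm: 28 = 1·27 + 1, 27 = 27·1 + 0.
Back-substituting, 1 = 28 − 1·27; that is, 28·1 + 27·(-1) = 1.
Multiplying through by 14: x = 1·14 = 14, y = (-1)·14 = -14 is a solution.
Check: 28·14 + 27·(-14) = 392 − 378 = 14. ✓

x = 14, y = -14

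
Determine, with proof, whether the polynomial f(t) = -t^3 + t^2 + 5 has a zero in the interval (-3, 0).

f has no root in that interval.

f(-3) = 41 and f(0) = 5, both positive, so a sign-change argument is unavailable; we show f keeps this sign on the whole interval.
Shift to the endpoint 0: with t = −u (0 < u < 3), one computes f(−u) = u^3 + u^2 + 5.
All 3 nonzero coefficients of this polynomial in u are positive; hence for u > 0 the value is a sum of positive terms (the constant 5 among them).
So f is strictly positive on (-3, 0); no root exists in the interval.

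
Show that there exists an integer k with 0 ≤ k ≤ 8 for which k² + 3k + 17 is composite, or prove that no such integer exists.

At k = 7: 7² + 3·7 + 17 = 87 = 3·29, which is composite.

k = 7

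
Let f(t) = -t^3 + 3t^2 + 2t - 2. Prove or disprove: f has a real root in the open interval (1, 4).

Such a root exists.

f(1) = 2 and f(4) = -10, which have opposite signs.
Since f is a polynomial it is continuous on [1, 4].
By the Intermediate Value Theorem f must vanish at some point of (1, 4).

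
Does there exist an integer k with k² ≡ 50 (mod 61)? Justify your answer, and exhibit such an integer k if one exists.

Apply Euler's criterion with the prime 61: 50 is a quadratic residue iff 50^30 ≡ 1 (mod 61), and a non-residue iff it is ≡ −1.
Repeated squaring mod 61: 50^2 = 2500 ≡ 60; 50^4 ≡ 60² = 3600 ≡ 1; 50^8 ≡ 1² = 1 ≡ 1; 50^16 ≡ 1² = 1 ≡ 1.
Since 30 = 16 + 8 + 4 + 2, 50^30 ≡ 1 · 1 · 1 · 60; multiplying out mod 61: 1·1 = 1 ≡ 1, then 1·1 = 1 ≡ 1, then 1·60 = 60 ≡ 60. Thus 50^30 ≡ 60 ≡ −1 (mod 61).
The value −1 means 50 is a non-residue modulo 61, so k² ≡ 50 (mod 61) is impossible.

No such integer exists.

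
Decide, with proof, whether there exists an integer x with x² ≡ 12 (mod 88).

Take x = 34. Then 34² = 1156 = 13·88 + 12, so 34² ≡ 12 (mod 88).

x = 34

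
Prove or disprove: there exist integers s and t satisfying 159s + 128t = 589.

Since gcd(159, 128) = 1, every integer is an integer combination of 159 and 128.
Dividing repeatedly: 159 = 1·128 + 31, 128 = 4·31 + 4, 31 = 7·4 + 3, 4 = 1·3 + 1, 3 = 3·1 + 0.
Back-substituting, 1 = 4 − 1·3 = 4 − (31 − 7·4) = −31 + 8·4 = −31 + 8·(128 − 4·31) = 8·128 − 33·31 = 8·128 − 33·(159 − 1·128) = −33·159 + 41·128; that is, 159·(-33) + 128·41 = 1.
Times 589: 159·(-19437) + 128·24149 = 589, so (-19437, 24149) solves it.
The general solution is s = -19437 + 128k, t = 24149 − 159k; taking k = 152 gives the smaller pair s = 19, t = -19.
Indeed 159·19 + 128·(-19) = 3021 − 2432 = 589.

s = 19, t = -19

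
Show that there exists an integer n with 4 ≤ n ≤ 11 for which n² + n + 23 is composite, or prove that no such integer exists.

At n = 10: 10² + 10 + 23 = 133 = 7·19, which is composite.

n = 10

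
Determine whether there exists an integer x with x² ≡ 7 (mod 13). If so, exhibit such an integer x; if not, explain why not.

No such integer exists.

Since (13 − x)² ≡ x² (mod 13), it suffices to square x = 0, 1, …, 6: the residues are 0, 1, 4, 9, 3, 12, 10.
So the quadratic residues mod 13 are {0, 1, 3, 4, 9, 10, 12}, and 7 is not among them.
Therefore x² ≡ 7 (mod 13) has no solution.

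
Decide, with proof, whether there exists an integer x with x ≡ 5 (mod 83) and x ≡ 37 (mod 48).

The moduli 83 and 48 are coprime, so by the Chinese Remainder Theorem a unique solution modulo 3984 exists.
Write x = 5 + 83t and require 5 + 83t ≡ 37 (mod 48), i.e. 83t ≡ 32 (mod 48).
83 ≡ 35 (mod 48), so this reads 35t ≡ 32 (mod 48). Since 35·11 = 385 = 8·48 + 1, the inverse of 35 mod 48 is 11.
Multiplying by 11: t ≡ 11·32 = 352 ≡ 16 (mod 48).
Taking t = 16 gives x = 5 + 83·16 = 1333.
Check: 1333 mod 83 = 5, 1333 mod 48 = 37. ✓

x = 1333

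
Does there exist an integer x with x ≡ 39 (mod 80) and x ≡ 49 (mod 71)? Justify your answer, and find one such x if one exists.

gcd(80, 71) = 1, so the Chinese Remainder Theorem guarantees exactly one residue class mod 5680 satisfying both.
Any solution of the first congruence is x = 39 + 80t; substituting into the second, 80t ≡ 49 − 39 ≡ 10 (mod 71).
80 ≡ 9 (mod 71), so this reads 9t ≡ 10 (mod 71). Invert 9 mod 71 by the Euclidean algorithm: 71 = 7·9 + 8, 9 = 1·8 + 1, 8 = 8·1 + 0; back-substituting, 1 = 9 − 1·8 = 9 − (71 − 7·9) = −71 + 8·9. Hence 9·8 ≡ 1, so 9⁻¹ ≡ 8 (mod 71).
Therefore t ≡ 8·10 = 80 ≡ 9 (mod 71).
Taking t = 9 gives x = 39 + 80·9 = 759.
Indeed 759 ≡ 39 (mod 80) and 759 ≡ 49 (mod 71).

x = 759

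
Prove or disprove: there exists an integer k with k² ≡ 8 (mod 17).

k = 12

Take k = 12. Then 12² = 144 = 8·17 + 8, so 12² ≡ 8 (mod 17).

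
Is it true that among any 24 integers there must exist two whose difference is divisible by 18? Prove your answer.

Partition the integers by their residue mod 18; there are 18 classes.
With 24 integers and only 18 classes, the pigeonhole principle forces two of them, say a and b, into the same class.
Their difference a − b is then a multiple of 18.

Yes, this is always true.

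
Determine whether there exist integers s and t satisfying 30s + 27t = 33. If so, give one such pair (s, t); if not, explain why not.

s = 2, t = -1

gcd(30, 27) = 3, and 3 divides 33, so integer solutions exist.
Dividing through by 3 reduces the equation to 10s + 9t = 11.
Euclidean algorithm: 10 = 1·9 + 1, 9 = 9·1 + 0.
Unwinding: 1 = 10 − 1·9, i.e. 10·1 + 9·(-1) = 1.
Times 11: 10·11 + 9·(-11) = 11, so (11, -11) solves it.
Subtracting 1·9 from s and adding 1·10 to t gives the tidier solution (2, -1).
Indeed 30·2 + 27·(-1) = 60 − 27 = 33.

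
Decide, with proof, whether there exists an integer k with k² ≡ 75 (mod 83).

k = 65

k = 65 works: 65² = 4225, and 4225 − 75 = 4150 = 50·83.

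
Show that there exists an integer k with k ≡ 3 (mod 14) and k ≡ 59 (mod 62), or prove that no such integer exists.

k = 59

The moduli are not coprime: gcd(14, 62) = 2. Compatibility requires 2 ∣ (59 − 3) = 56, which holds, so solutions exist.
List candidates k ≡ 3 (mod 14): 3, 17, 31, 45, 59. Modulo 62 these are 3, 17, 31, 45, 59; 59 gives 59 as required.
Indeed 59 ≡ 3 (mod 14) and 59 ≡ 59 (mod 62).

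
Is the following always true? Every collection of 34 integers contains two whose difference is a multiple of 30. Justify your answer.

Yes.

Partition the integers by their residue mod 30; there are 30 classes.
With 34 integers and only 30 classes, the pigeonhole principle forces two of them, say a and b, into the same class.
Then a ≡ b (mod 30), i.e. 30 ∣ (a − b).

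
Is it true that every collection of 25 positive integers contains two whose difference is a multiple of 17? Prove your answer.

There are exactly 17 possible remainders on division by 17.
Placing 25 integers into 17 classes, some class receives at least two — say a and b.
Then a ≡ b (mod 17), i.e. 17 ∣ (a − b).

Yes.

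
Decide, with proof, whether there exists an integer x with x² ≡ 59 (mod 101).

101 is prime, so by Euler's criterion 59 is a square mod 101 iff 59^((101−1)/2) = 59^50 ≡ 1 (mod 101).
Repeated squaring mod 101: 59^2 = 3481 ≡ 47; 59^4 ≡ 47² = 2209 ≡ 88; 59^8 ≡ 88² = 7744 ≡ 68; 59^16 ≡ 68² = 4624 ≡ 79; 59^32 ≡ 79² = 6241 ≡ 80.
Since 50 = 32 + 16 + 2, 59^50 ≡ 80 · 79 · 47; multiplying out mod 101: 80·79 = 6320 ≡ 58, then 58·47 = 2726 ≡ 100. Thus 59^50 ≡ 100 ≡ −1 (mod 101).
By Euler's criterion 59 is a quadratic non-residue mod 101: no x satisfies x² ≡ 59 (mod 101).

There is no such integer.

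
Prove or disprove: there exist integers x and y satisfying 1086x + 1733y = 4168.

Since gcd(1086, 1733) = 1, every integer is an integer combination of 1086 and 1733.
Run the Euclidean algorithm on 1733 and 1086: 1733 = 1·1086 + 647, 1086 = 1·647 + 439, 647 = 1·439 + 208, 439 = 2·208 + 23, 208 = 9·23 + 1, 23 = 23·1 + 0.
Unwinding: 1 = 208 − 9·23 = 208 − 9·(439 − 2·208) = −9·439 + 19·208 = −9·439 + 19·(647 − 1·439) = 19·647 − 28·439 = 19·647 − 28·(1086 − 1·647) = −28·1086 + 47·647 = −28·1086 + 47·(1733 − 1·1086) = 47·1733 − 75·1086, i.e. 1086·(-75) + 1733·47 = 1.
Scaling by 4168 gives the particular solution (x, y) = (-312600, 195896).
The general solution is x = -312600 + 1733k, y = 195896 − 1086k; taking k = 181 gives the smaller pair x = 1073, y = -670.
Indeed 1086·1073 + 1733·(-670) = 1165278 − 1161110 = 4168.

x = 1073, y = -670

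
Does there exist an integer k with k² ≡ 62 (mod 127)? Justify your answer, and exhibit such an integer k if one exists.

k = 58

k = 58 works: 58² = 3364, and 3364 − 62 = 3302 = 26·127.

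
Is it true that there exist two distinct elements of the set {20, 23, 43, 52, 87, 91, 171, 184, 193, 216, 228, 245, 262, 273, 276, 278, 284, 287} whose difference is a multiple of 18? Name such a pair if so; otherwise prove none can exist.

Residues mod 18: 20↦2, 23↦5, 43↦7, 52↦16, 87↦15, 91↦1, 171↦9, 184↦4, 193↦13, 216↦0, 228↦12, 245↦11, 262↦10, 273↦3, 276↦6, 278↦8, 284↦14, 287↦17.
No residue repeats among the 18 elements, so no pair has difference ≡ 0 (mod 18).

There is no such pair.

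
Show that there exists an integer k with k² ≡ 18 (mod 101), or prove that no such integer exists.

No such integer exists.

101 is prime, so by Euler's criterion 18 is a square mod 101 iff 18^((101−1)/2) = 18^50 ≡ 1 (mod 101).
Repeated squaring mod 101: 18^2 = 324 ≡ 21; 18^4 ≡ 21² = 441 ≡ 37; 18^8 ≡ 37² = 1369 ≡ 56; 18^16 ≡ 56² = 3136 ≡ 5; 18^32 ≡ 5² = 25 ≡ 25.
Since 50 = 32 + 16 + 2, 18^50 ≡ 25 · 5 · 21; multiplying out mod 101: 25·5 = 125 ≡ 24, then 24·21 = 504 ≡ 100. Thus 18^50 ≡ 100 ≡ −1 (mod 101).
The value −1 means 18 is a non-residue modulo 101, so k² ≡ 18 (mod 101) is impossible.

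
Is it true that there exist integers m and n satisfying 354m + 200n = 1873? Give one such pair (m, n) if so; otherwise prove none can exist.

No such integers exist.

Any value of 354m + 200n is a multiple of gcd(354, 200) = 2.
However 1873 leaves remainder 1 on division by 2.
Therefore 354m + 200n = 1873 has no solution in integers.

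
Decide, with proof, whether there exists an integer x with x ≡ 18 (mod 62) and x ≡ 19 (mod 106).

There is no such integer.

Reduce both congruences modulo 2, which divides 62 and 106: they say x ≡ 18 (mod 2) and x ≡ 19 (mod 2).
These are incompatible: 18 − 19 = -1 is not divisible by 2.
Therefore no such x exists.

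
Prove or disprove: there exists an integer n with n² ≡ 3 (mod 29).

29 is prime, so by Euler's criterion 3 is a square mod 29 iff 3^((29−1)/2) = 3^14 ≡ 1 (mod 29).
Repeated squaring mod 29: 3^2 = 9 ≡ 9; 3^4 ≡ 9² = 81 ≡ 23; 3^8 ≡ 23² = 529 ≡ 7.
Since 14 = 8 + 4 + 2, 3^14 ≡ 7 · 23 · 9; multiplying out mod 29: 7·23 = 161 ≡ 16, then 16·9 = 144 ≡ 28. Thus 3^14 ≡ 28 ≡ −1 (mod 29).
By Euler's criterion 3 is a quadratic non-residue mod 29: no n satisfies n² ≡ 3 (mod 29).

There is no such integer.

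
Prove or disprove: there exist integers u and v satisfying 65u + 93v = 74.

u = 4, v = -2

65 and 93 are coprime, so 65u + 93v ranges over all of ℤ.
Dividing repeatedly: 93 = 1·65 + 28, 65 = 2·28 + 9, 28 = 3·9 + 1, 9 = 9·1 + 0.
Unwinding: 1 = 28 − 3·9 = 28 − 3·(65 − 2·28) = −3·65 + 7·28 = −3·65 + 7·(93 − 1·65) = 7·93 − 10·65, i.e. 65·(-10) + 93·7 = 1.
Times 74: 65·(-740) + 93·518 = 74, so (-740, 518) solves it.
Shifting by a multiple of (93, −65) keeps it a solution: u = -740 + 8·93 = 4, v = 518 − 8·65 = -2.
Indeed 65·4 + 93·(-2) = 260 − 186 = 74.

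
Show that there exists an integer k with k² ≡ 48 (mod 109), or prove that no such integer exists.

Take k = 87. Then 87² = 7569 = 69·109 + 48, so 87² ≡ 48 (mod 109).

k = 87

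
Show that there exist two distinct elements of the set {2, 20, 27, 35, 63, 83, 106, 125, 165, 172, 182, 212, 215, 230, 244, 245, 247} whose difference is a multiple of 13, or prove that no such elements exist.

2 mod 13 = 2 and 106 mod 13 = 2, so 106 − 2 = 104 = 8·13.

Yes: 2 and 106.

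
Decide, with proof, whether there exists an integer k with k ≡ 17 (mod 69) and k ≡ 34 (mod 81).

No, no such integer exists.

gcd(69, 81) = 3. If k ≡ 17 (mod 69) and k ≡ 34 (mod 81), then k ≡ 17 (mod 3) and k ≡ 34 (mod 3).
But 17 mod 3 = 2 while 34 mod 3 = 1, a contradiction.
Therefore no such k exists.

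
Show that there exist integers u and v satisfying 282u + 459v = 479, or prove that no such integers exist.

No, no such integers exist.

Any value of 282u + 459v is a multiple of gcd(282, 459) = 3.
However 479 leaves remainder 2 on division by 3.
Therefore 282u + 459v = 479 has no solution in integers.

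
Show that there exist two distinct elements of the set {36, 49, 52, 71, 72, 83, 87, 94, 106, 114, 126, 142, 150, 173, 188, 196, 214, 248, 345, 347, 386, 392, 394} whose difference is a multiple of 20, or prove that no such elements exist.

The pair (36, 196) works.

36 mod 20 = 16 and 196 mod 20 = 16, so 196 − 36 = 160 = 8·20.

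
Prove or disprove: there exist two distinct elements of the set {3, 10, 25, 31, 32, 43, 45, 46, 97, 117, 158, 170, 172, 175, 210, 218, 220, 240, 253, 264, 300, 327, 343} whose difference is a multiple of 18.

3 mod 18 = 3 and 327 mod 18 = 3, so 327 − 3 = 324 = 18·18.

3 and 327 are such a pair.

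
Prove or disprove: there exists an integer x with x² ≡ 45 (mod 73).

Apply Euler's criterion with the prime 73: 45 is a quadratic residue iff 45^36 ≡ 1 (mod 73), and a non-residue iff it is ≡ −1.
Squaring successively (mod 73): 45^2 = 2025 ≡ 54; 45^4 ≡ 54² = 2916 ≡ 69; 45^8 ≡ 69² = 4761 ≡ 16; 45^16 ≡ 16² = 256 ≡ 37; 45^32 ≡ 37² = 1369 ≡ 55.
Since 36 = 32 + 4, 45^36 ≡ 55 · 69; multiplying out mod 73: 55·69 = 3795 ≡ 72. Thus 45^36 ≡ 72 ≡ −1 (mod 73).
By Euler's criterion 45 is a quadratic non-residue mod 73: no x satisfies x² ≡ 45 (mod 73).

No such integer exists.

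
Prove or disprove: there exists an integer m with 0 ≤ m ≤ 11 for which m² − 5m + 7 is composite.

m = 10

At m = 10: 10² − 5·10 + 7 = 57 = 3·19, which is composite.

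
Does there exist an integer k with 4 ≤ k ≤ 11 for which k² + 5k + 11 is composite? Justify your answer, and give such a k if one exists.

At k = 10: 10² + 5·10 + 11 = 161 = 7·23, which is composite.

k = 10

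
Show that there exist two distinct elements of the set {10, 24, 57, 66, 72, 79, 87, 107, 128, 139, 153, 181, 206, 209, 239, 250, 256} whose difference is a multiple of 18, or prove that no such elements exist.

No, no such pair exists.

Reduce each element modulo 18: 10↦10, 24↦6, 57↦3, 66↦12, 72↦0, 79↦7, 87↦15, 107↦17, 128↦2, 139↦13, 153↦9, 181↦1, 206↦8, 209↦11, 239↦5, 250↦16, 256↦4.
All 17 residues are distinct, so no two elements differ by a multiple of 18.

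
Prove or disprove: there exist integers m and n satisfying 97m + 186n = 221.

97 and 186 are coprime, so 97m + 186n ranges over all of ℤ.
Run the Euclidean algorithm on 186 and 97: 186 = 1·97 + 89, 97 = 1·89 + 8, 89 = 11·8 + 1, 8 = 8·1 + 0.
Back-substituting, 1 = 89 − 11·8 = 89 − 11·(97 − 1·89) = −11·97 + 12·89 = −11·97 + 12·(186 − 1·97) = 12·186 − 23·97; that is, 97·(-23) + 186·12 = 1.
Multiplying through by 221: m = (-23)·221 = -5083, n = 12·221 = 2652 is a solution.
Shifting by a multiple of (186, −97) keeps it a solution: m = -5083 + 28·186 = 125, n = 2652 − 28·97 = -64.
Check: 97·125 + 186·(-64) = 12125 − 11904 = 221. ✓

m = 125, n = -64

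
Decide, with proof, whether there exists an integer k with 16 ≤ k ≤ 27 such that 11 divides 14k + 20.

At k = 19 we get 14·19 + 20 = 286, and 286 = 11·26.

k = 19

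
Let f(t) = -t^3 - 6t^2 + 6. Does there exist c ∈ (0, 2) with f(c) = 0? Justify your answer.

Such a root exists.

f(0) = 6 and f(2) = -26, which have opposite signs.
As a polynomial, f is continuous on every closed interval.
By the Intermediate Value Theorem f must vanish at some point of (0, 2).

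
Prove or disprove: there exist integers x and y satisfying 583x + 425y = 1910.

x = 195, y = -263

Since gcd(583, 425) = 1, every integer is an integer combination of 583 and 425.
Dividing repeatedly: 583 = 1·425 + 158, 425 = 2·158 + 109, 158 = 1·109 + 49, 109 = 2·49 + 11, 49 = 4·11 + 5, 11 = 2·5 + 1, 5 = 5·1 + 0.
Unwinding: 1 = 11 − 2·5 = 11 − 2·(49 − 4·11) = −2·49 + 9·11 = −2·49 + 9·(109 − 2·49) = 9·109 − 20·49 = 9·109 − 20·(158 − 1·109) = −20·158 + 29·109 = −20·158 + 29·(425 − 2·158) = 29·425 − 78·158 = 29·425 − 78·(583 − 1·425) = −78·583 + 107·425, i.e. 583·(-78) + 425·107 = 1.
Times 1910: 583·(-148980) + 425·204370 = 1910, so (-148980, 204370) solves it.
Shifting by a multiple of (425, −583) keeps it a solution: x = -148980 + 351·425 = 195, y = 204370 − 351·583 = -263.
Check: 583·195 + 425·(-263) = 113685 − 111775 = 1910. ✓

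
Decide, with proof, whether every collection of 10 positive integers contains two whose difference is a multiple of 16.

No; for instance {31, 32, 33, 34, 35, 36, 37, 38, 39, 40} is a counterexample.

Try 10 consecutive integers, 31, 32, …, 40. Their remainders mod 16 are 15, 0, 1, 2, 3, 4, 5, 6, 7, 8 — pairwise different, as any 10 ≤ 16 consecutive integers have distinct residues.
The differences between them range over 1, …, 9, none of which is divisible by 16.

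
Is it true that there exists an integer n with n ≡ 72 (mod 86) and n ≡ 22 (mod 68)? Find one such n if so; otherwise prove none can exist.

The moduli are not coprime: gcd(86, 68) = 2. Compatibility requires 2 ∣ (22 − 72) = -50, which holds, so solutions exist.
Step through n = 72, 72 + 86, 72 + 2·86, …: the values 72, 158 reduce mod 68 to 4, 22. The value 158 hits 22.
Indeed 158 ≡ 72 (mod 86) and 158 ≡ 22 (mod 68).

n = 158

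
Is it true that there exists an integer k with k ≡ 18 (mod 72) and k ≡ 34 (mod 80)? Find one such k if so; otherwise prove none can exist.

k = 594

gcd(72, 80) = 8. A simultaneous solution exists iff 18 ≡ 34 (mod 8); here 18 mod 8 = 2 = 34 mod 8, so it does.
Put k = 18 + 72t, so we need 72t ≡ 16 (mod 80), equivalently (divide by 8) 9t ≡ 2 (mod 10).
Note 9·9 = 81 ≡ 1 (mod 10) (as 81 − 1 = 8·10), so 9⁻¹ ≡ 9.
Therefore t ≡ 9·2 = 18 ≡ 8 (mod 10).
Then k = 18 + 72·8 = 594.
Check: 594 mod 72 = 18, 594 mod 80 = 34. ✓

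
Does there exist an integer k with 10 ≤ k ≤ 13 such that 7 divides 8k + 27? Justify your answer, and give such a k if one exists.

For k = 10, 11, 12, 13 the values of 8k + 27 modulo 7 are 2, 3, 4, 5 respectively.
Since 0 is absent from this list, 7 ∤ 8k + 27 for every k with 10 ≤ k ≤ 13.

No, no such integer k in that range exists.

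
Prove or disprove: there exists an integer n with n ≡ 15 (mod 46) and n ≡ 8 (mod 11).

n = 107

The moduli 46 and 11 are coprime, so by the Chinese Remainder Theorem a unique solution modulo 506 exists.
Write n = 15 + 46t and require 15 + 46t ≡ 8 (mod 11), i.e. 46t ≡ 4 (mod 11).
46 ≡ 2 (mod 11), so this reads 2t ≡ 4 (mod 11). To invert 2 modulo 11: 11 = 5·2 + 1, 2 = 2·1 + 0, and unwinding, 1 = 11 − 5·2. Thus 2⁻¹ ≡ -5 ≡ 6 (mod 11).
Therefore t ≡ 6·4 = 24 ≡ 2 (mod 11).
With t = 2: n = 15 + 46·2 = 107.
Verify: 107 = 2·46 + 15 and 107 = 9·11 + 8. ✓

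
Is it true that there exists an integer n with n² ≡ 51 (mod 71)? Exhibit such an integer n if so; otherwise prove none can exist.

No, no such integer exists.

Apply Euler's criterion with the prime 71: 51 is a quadratic residue iff 51^35 ≡ 1 (mod 71), and a non-residue iff it is ≡ −1.
Repeated squaring mod 71: 51^2 = 2601 ≡ 45; 51^4 ≡ 45² = 2025 ≡ 37; 51^8 ≡ 37² = 1369 ≡ 20; 51^16 ≡ 20² = 400 ≡ 45; 51^32 ≡ 45² = 2025 ≡ 37.
Since 35 = 32 + 2 + 1, 51^35 ≡ 37 · 45 · 51; multiplying out mod 71: 37·45 = 1665 ≡ 32, then 32·51 = 1632 ≡ 70. Thus 51^35 ≡ 70 ≡ −1 (mod 71).
By Euler's criterion 51 is a quadratic non-residue mod 71: no n satisfies n² ≡ 51 (mod 71).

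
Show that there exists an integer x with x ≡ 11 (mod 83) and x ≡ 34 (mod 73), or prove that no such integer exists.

x = 5655

gcd(83, 73) = 1, so the Chinese Remainder Theorem guarantees exactly one residue class mod 6059 satisfying both.
Any solution of the first congruence is x = 11 + 83t; substituting into the second, 83t ≡ 34 − 11 ≡ 23 (mod 73).
83 ≡ 10 (mod 73), so this reads 10t ≡ 23 (mod 73). To invert 10 modulo 73: 73 = 7·10 + 3, 10 = 3·3 + 1, 3 = 3·1 + 0, and unwinding, 1 = 10 − 3·3 = 10 − 3·(73 − 7·10) = −3·73 + 22·10. Thus 10⁻¹ ≡ 22 (mod 73).
Multiplying by 22: t ≡ 22·23 = 506 ≡ 68 (mod 73).
With t = 68: x = 11 + 83·68 = 5655.
Check: 5655 mod 83 = 11, 5655 mod 73 = 34. ✓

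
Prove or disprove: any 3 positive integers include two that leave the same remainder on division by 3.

No; for instance {3, 4, 5} is a counterexample.

Consider the 3 integers 3, 4, 5. They lie in distinct residue classes modulo 3, since 3 ≤ 3.
Hence this collection has no pair with equal remainders mod 3, disproving the claim.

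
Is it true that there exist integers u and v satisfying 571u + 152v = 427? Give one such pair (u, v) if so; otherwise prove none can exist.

Since gcd(571, 152) = 1, every integer is an integer combination of 571 and 152.
Dividing repeatedly: 571 = 3·152 + 115, 152 = 1·115 + 37, 115 = 3·37 + 4, 37 = 9·4 + 1, 4 = 4·1 + 0.
Working back up the chain: 1 = 37 − 9·4 = 37 − 9·(115 − 3·37) = −9·115 + 28·37 = −9·115 + 28·(152 − 1·115) = 28·152 − 37·115 = 28·152 − 37·(571 − 3·152) = −37·571 + 139·152. So 571·(-37) + 152·139 = 1.
Times 427: 571·(-15799) + 152·59353 = 427, so (-15799, 59353) solves it.
Adding 104·152 to u and subtracting 104·571 from v gives the tidier solution (9, -31).
Indeed 571·9 + 152·(-31) = 5139 − 4712 = 427.

u = 9, v = -31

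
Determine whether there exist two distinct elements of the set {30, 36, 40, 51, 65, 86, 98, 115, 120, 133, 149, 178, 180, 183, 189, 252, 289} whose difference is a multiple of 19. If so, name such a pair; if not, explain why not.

Reduce each element modulo 19: 30↦11, 36↦17, 40↦2, 51↦13, 65↦8, 86↦10, 98↦3, 115↦1, 120↦6, 133↦0, 149↦16, 178↦7, 180↦9, 183↦12, 189↦18, 252↦5, 289↦4.
No residue repeats among the 17 elements, so no pair has difference ≡ 0 (mod 19).

There is no such pair.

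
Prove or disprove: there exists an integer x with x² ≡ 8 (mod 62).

Take x = 46. Then 46² = 2116 = 34·62 + 8, so 46² ≡ 8 (mod 62).

x = 46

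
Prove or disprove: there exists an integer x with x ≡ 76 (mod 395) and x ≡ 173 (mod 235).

No, no such integer exists.

gcd(395, 235) = 5. If x ≡ 76 (mod 395) and x ≡ 173 (mod 235), then x ≡ 76 (mod 5) and x ≡ 173 (mod 5).
However 76 ≡ 1 and 173 ≡ 3 (mod 5), and 1 ≠ 3.
Hence the system has no solution.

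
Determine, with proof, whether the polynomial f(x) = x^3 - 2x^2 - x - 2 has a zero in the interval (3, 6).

The endpoint values f(3) = 4 and f(6) = 136 are both positive. Claim: f(x) > 0 for every x in (3, 6).
Shift to the endpoint 3: with x = 3 + u (0 < u < 3), one computes f(3 + u) = u^3 + 7u^2 + 14u + 4.
The nonzero coefficients here are all positive, so for u > 0 every term is positive (or zero), and the constant term 4 is strictly positive.
So f is strictly positive on (3, 6); no root exists in the interval.

No such root exists.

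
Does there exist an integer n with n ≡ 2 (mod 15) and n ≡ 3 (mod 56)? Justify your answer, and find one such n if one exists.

The moduli 15 and 56 are coprime, so by the Chinese Remainder Theorem a unique solution modulo 840 exists.
Any solution of the first congruence is n = 2 + 15t; substituting into the second, 15t ≡ 3 − 2 ≡ 1 (mod 56).
Invert 15 mod 56 by the Euclidean algorithm: 56 = 3·15 + 11, 15 = 1·11 + 4, 11 = 2·4 + 3, 4 = 1·3 + 1, 3 = 3·1 + 0; back-substituting, 1 = 4 − 1·3 = 4 − (11 − 2·4) = −11 + 3·4 = −11 + 3·(15 − 1·11) = 3·15 − 4·11 = 3·15 − 4·(56 − 3·15) = −4·56 + 15·15. Hence 15·15 ≡ 1, so 15⁻¹ ≡ 15 (mod 56).
Multiplying by 15: t ≡ 15·1 = 15 (mod 56).
Taking t = 15 gives n = 2 + 15·15 = 227.
Check: 227 mod 15 = 2, 227 mod 56 = 3. ✓

n = 227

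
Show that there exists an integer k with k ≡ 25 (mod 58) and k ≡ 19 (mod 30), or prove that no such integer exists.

k = 199

gcd(58, 30) = 2. A simultaneous solution exists iff 25 ≡ 19 (mod 2); here 25 mod 2 = 1 = 19 mod 2, so it does.
The integers ≡ 25 (mod 58) are 25, 83, 141, 199, …; their remainders mod 30 are 25, 23, 21, 19, so k = 199 is the first that is ≡ 19 (mod 30).
Indeed 199 ≡ 25 (mod 58) and 199 ≡ 19 (mod 30).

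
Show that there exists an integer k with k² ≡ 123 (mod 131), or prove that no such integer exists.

Take k = 56. Then 56² = 3136 = 23·131 + 123, so 56² ≡ 123 (mod 131).

k = 56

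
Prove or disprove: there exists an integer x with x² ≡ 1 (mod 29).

Take x = 1. Then 1² = 1, and since 0 ≤ 1 < 29 this is already reduced: 1² ≡ 1 (mod 29).

x = 1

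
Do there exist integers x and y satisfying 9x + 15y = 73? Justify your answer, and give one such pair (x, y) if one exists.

No, no such integers exist.

gcd(9, 15) = 3, so every integer of the form 9x + 15y is a multiple of 3.
However 73 leaves remainder 1 on division by 3.
Hence no integers x, y satisfy the equation.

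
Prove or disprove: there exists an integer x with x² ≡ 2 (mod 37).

No, no such integer exists.

Apply Euler's criterion with the prime 37: 2 is a quadratic residue iff 2^18 ≡ 1 (mod 37), and a non-residue iff it is ≡ −1.
Repeated squaring mod 37: 2^2 = 4 ≡ 4; 2^4 ≡ 4² = 16 ≡ 16; 2^8 ≡ 16² = 256 ≡ 34; 2^16 ≡ 34² = 1156 ≡ 9.
Since 18 = 16 + 2, 2^18 ≡ 9 · 4; multiplying out mod 37: 9·4 = 36 ≡ 36. Thus 2^18 ≡ 36 ≡ −1 (mod 37).
By Euler's criterion 2 is a quadratic non-residue mod 37: no x satisfies x² ≡ 2 (mod 37).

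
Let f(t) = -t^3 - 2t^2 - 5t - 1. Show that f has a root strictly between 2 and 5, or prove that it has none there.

f(2) = -27 and f(5) = -201, both negative.
f'(t) = -3t^2 - 4t - 5 has discriminant (-4)² − 4·(-3)·(-5) = -44 < 0, so f' has no real roots and is negative for every real t.
So f is strictly decreasing; between 2 and 5 its values lie between f(2) = -27 and f(5) = -201, all negative. Therefore f has no root in (2, 5).

No.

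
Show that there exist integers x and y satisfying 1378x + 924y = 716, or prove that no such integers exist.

Since gcd(1378, 924) = 2 and 716 = 2·358, Bézout's identity guarantees a solution.
Dividing through by 2 reduces the equation to 689x + 462y = 358.
Dividing repeatedly: 689 = 1·462 + 227, 462 = 2·227 + 8, 227 = 28·8 + 3, 8 = 2·3 + 2, 3 = 1·2 + 1, 2 = 2·1 + 0.
Working back up the chain: 1 = 3 − 1·2 = 3 − (8 − 2·3) = −8 + 3·3 = −8 + 3·(227 − 28·8) = 3·227 − 85·8 = 3·227 − 85·(462 − 2·227) = −85·462 + 173·227 = −85·462 + 173·(689 − 1·462) = 173·689 − 258·462. So 689·173 + 462·(-258) = 1.
Times 358: 689·61934 + 462·(-92364) = 358, so (61934, -92364) solves it.
Subtracting 134·462 from x and adding 134·689 to y gives the tidier solution (26, -38).
Check: 1378·26 + 924·(-38) = 35828 − 35112 = 716. ✓

x = 26, y = -38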